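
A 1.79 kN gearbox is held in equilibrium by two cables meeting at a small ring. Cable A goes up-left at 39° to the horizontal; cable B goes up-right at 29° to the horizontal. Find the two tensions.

T_A = 1.689 kN, T_B = 1.500 kN

ΣF_x = 0: −T_A·cos39° + T_B·cos29° = 0 → T_B = 0.888553·T_A.
ΣF_y = 0: T_A·sin39° + T_B·sin29° = 1.79.
Substitute: T_A·(0.62932 + 0.888553·0.48481) = 1.79 → T_A = 1.68852 ≈ 1.689 kN.
Then T_B = 0.888553 × 1.68852 = 1.500 kN.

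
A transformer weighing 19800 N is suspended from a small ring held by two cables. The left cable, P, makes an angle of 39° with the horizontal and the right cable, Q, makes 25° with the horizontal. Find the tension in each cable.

T_P = 19970 N, T_Q = 17120 N

ΣF_x = 0: −T_P·cos39° + T_Q·cos25° = 0 → T_Q = 0.857486·T_P.
ΣF_y = 0: T_P·sin39° + T_Q·sin25° = 19800.
Substitute: T_P·(0.62932 + 0.857486·0.422618) = 19800 → T_P = 19965.5 ≈ 19970 N.
Then T_Q = 0.857486 × 19965.5 = 17120 N.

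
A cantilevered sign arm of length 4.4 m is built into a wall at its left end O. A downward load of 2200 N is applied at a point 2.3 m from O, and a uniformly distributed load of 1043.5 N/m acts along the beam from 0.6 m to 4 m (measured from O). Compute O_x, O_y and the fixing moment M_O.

O_x = 0, O_y = 5748 N, M_O = 13220 N·m

Resultant of the distributed load: 1043.5 × 3.4 = 3547.9 N at 2.3 m from O.
ΣF_x = 0: O_x = 0.
ΣF_y = 0: O_y − 2200 − 1043.5·3.4 = 0 → O_y = 5748 N.
ΣM about O: M_O − 2200·2.3 − (1043.5·3.4)·2.3 = 0 → M_O = 13220 N·m.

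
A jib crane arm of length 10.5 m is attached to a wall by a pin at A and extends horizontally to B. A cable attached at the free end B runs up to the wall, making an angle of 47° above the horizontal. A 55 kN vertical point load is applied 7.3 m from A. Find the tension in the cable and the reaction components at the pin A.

ΣM about A: T·sin47°·10.5 − 55·7.3 = 0 → T = 401.5/(10.5·0.731354) = 52.284 ≈ 52.28 kN.
ΣF_x = 0: A_x − T·cos47° = 0 → A_x = 52.284 × 0.681998 = 35.66 kN.
ΣF_y = 0: A_y + T·sin47° − 55 = 0 → A_y = 55 − 52.284 × 0.731354 = 16.76 kN.

T = 52.28 kN, A_x = 35.66 kN, A_y = 16.76 kN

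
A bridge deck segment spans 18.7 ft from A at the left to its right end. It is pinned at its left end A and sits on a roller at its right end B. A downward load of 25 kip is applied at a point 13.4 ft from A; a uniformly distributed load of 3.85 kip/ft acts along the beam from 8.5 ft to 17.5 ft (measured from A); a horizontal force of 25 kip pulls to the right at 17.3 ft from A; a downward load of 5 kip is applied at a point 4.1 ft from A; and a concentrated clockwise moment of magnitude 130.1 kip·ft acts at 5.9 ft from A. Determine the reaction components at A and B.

A_x = -25.00 kip, A_y = 14.59 kip, B_y = 50.06 kip

Resultant of the distributed load: 3.85 × 9 = 34.65 kip at 13 ft from A.
Moments about A: B_y·18.7 − 25·13.4 − (3.85·9)·13 − 5·4.1 − 130.1 = 0 → B_y = 936.05/18.7 = 50.0561 ≈ 50.06 kip.
ΣF_y = 0: A_y + 50.0561 − 25 − 3.85·9 − 5 = 0 → A_y = 14.59 kip.
ΣF_x = 0: A_x + 25 = 0 → A_x = -25.00 kip.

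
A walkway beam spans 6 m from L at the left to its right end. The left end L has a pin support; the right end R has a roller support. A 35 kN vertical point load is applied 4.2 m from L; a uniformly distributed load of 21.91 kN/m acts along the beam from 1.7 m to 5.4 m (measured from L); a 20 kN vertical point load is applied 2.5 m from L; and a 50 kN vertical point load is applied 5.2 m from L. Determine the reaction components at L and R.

Resultant of the distributed load: 21.91 × 3.7 = 81.067 kN at 3.55 m from L.
Taking moments about L: R_y·6 − 35·4.2 − (21.91·3.7)·3.55 − 20·2.5 − 50·5.2 = 0 → R_y = 744.78785/6 = 124.131 ≈ 124.1 kN.
ΣF_y = 0: L_y + 124.131 − 35 − 21.91·3.7 − 20 − 50 = 0 → L_y = 61.94 kN.
ΣF_x = 0: no horizontal applied forces, so L_x = 0.

L_x = 0, L_y = 61.94 kN, R_y = 124.1 kN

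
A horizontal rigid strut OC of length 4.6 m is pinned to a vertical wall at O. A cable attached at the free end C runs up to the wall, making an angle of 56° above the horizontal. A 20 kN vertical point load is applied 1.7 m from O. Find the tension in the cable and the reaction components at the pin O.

ΣM about O: T·sin56°·4.6 − 20·1.7 = 0 → T = 34/(4.6·0.829038) = 8.91552 ≈ 8.916 kN.
ΣF_x = 0: O_x − T·cos56° = 0 → O_x = 8.91552 × 0.559193 = 4.985 kN.
ΣF_y = 0: O_y + T·sin56° − 20 = 0 → O_y = 20 − 8.91552 × 0.829038 = 12.61 kN.

T = 8.916 kN, O_x = 4.985 kN, O_y = 12.61 kN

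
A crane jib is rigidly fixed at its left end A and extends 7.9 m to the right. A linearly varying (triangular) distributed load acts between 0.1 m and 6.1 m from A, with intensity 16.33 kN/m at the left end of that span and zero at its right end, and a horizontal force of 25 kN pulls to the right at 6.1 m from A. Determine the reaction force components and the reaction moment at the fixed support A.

A_x = -25.00 kN, A_y = 48.99 kN, M_A = 102.9 kN·m

Resultant of the triangular load: ½ × 16.33 × 6 = 48.99 kN, acting at 2.1 m from A (one-third of the span from the peak).
ΣF_x = 0: A_x + 25 = 0 → A_x = -25.00 kN.
ΣF_y = 0: A_y − ½·16.33·6 = 0 → A_y = 48.99 kN.
ΣM about A: M_A − (½·16.33·6)·2.1 = 0 → M_A = 102.9 kN·m.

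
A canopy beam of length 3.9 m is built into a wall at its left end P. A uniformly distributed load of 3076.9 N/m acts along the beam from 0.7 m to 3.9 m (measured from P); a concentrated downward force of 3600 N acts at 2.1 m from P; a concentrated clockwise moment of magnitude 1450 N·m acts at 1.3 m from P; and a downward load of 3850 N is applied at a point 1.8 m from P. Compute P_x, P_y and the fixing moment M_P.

P_x = 0, P_y = 17300 N, M_P = 38590 N·m

Resultant of the distributed load: 3076.9 × 3.2 = 9846.08 N at 2.3 m from P.
ΣF_x = 0: P_x = 0.
ΣF_y = 0: P_y − 3076.9·3.2 − 3600 − 3850 = 0 → P_y = 17300 N.
ΣM about P: M_P − (3076.9·3.2)·2.3 − 3600·2.1 − 1450 − 3850·1.8 = 0 → M_P = 38590 N·m.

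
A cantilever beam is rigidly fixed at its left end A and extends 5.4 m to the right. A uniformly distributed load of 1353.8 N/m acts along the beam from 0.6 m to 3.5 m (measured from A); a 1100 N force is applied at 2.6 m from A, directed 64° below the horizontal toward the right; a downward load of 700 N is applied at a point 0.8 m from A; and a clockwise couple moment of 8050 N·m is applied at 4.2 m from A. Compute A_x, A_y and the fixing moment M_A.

Resultant of the distributed load: 1353.8 × 2.9 = 3926.02 N at 2.05 m from A.
ΣF_x = 0: A_x + 1100·cos64° = 0 → A_x = -482.2 N.
ΣF_y = 0: A_y − 1353.8·2.9 − 1100·sin64° − 700 = 0 → A_y = 5615 N.
ΣM about A: M_A − (1353.8·2.9)·2.05 − 1100·sin64°·2.6 − 700·0.8 − 8050 = 0 → M_A = 19230 N·m.

A_x = -482.2 N, A_y = 5615 N, M_A = 19230 N·m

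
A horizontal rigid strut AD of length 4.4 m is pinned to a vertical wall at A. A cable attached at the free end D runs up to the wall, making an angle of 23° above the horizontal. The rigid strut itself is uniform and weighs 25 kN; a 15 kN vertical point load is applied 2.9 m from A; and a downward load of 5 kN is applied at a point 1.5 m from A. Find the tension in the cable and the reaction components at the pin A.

ΣM about A: T·sin23°·4.4 − 25·2.2 − 15·2.9 − 5·1.5 = 0 → T = 106/(4.4·0.390731) = 61.656 ≈ 61.66 kN.
ΣF_x = 0: A_x − T·cos23° = 0 → A_x = 61.656 × 0.920505 = 56.75 kN.
ΣF_y = 0: A_y + T·sin23° − 25 − 15 − 5 = 0 → A_y = 45 − 61.656 × 0.390731 = 20.91 kN.

T = 61.66 kN, A_x = 56.75 kN, A_y = 20.91 kN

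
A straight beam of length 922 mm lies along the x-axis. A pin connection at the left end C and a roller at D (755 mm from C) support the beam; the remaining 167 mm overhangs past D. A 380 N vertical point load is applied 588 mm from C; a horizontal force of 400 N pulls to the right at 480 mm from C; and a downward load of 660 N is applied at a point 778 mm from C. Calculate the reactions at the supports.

Moments about C: D_y·755 − 380·588 − 660·778 = 0 → D_y = 736920/755 = 976.053 ≈ 976.1 N.
ΣF_y = 0: C_y + 976.053 − 380 − 660 = 0 → C_y = 63.95 N.
ΣF_x = 0: C_x + 400 = 0 → C_x = -400.0 N.

C_x = -400.0 N, C_y = 63.95 N, D_y = 976.1 N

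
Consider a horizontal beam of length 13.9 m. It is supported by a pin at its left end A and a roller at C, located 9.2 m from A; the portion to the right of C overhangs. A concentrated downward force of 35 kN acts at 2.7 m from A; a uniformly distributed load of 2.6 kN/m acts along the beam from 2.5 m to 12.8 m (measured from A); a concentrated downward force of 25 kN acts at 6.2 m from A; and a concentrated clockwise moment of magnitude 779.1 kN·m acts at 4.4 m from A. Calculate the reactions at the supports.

A_x = 0, A_y = -47.29 kN, C_y = 134.1 kN

Resultant of the distributed load: 2.6 × 10.3 = 26.78 kN at 7.65 m from A.
Taking moments about A: C_y·9.2 − 35·2.7 − (2.6·10.3)·7.65 − 25·6.2 − 779.1 = 0 → C_y = 1233.467/9.2 = 134.073 ≈ 134.1 kN.
ΣF_y = 0: A_y + 134.073 − 35 − 2.6·10.3 − 25 = 0 → A_y = -47.29 kN.
ΣF_x = 0: no horizontal applied forces, so A_x = 0.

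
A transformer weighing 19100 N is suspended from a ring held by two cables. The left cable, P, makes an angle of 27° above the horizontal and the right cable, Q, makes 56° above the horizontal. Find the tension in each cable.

T_P = 10760 N, T_Q = 17150 N

ΣF_x = 0: −T_P·cos27° + T_Q·cos56° = 0 → T_Q = 1.59338·T_P.
ΣF_y = 0: T_P·sin27° + T_Q·sin56° = 19100.
Substitute: T_P·(0.45399 + 1.59338·0.829038) = 19100 → T_P = 10760.8 ≈ 10760 N.
Then T_Q = 1.59338 × 10760.8 = 17150 N.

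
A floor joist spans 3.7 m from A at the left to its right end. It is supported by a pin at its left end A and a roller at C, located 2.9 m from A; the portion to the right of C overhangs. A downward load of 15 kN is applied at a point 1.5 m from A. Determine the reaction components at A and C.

Moments about A: C_y·2.9 − 15·1.5 = 0 → C_y = 22.5/2.9 = 7.75862 ≈ 7.759 kN.
ΣF_y = 0: A_y + 7.75862 − 15 = 0 → A_y = 7.241 kN.
ΣF_x = 0: no horizontal applied forces, so A_x = 0.

A_x = 0, A_y = 7.241 kN, C_y = 7.759 kN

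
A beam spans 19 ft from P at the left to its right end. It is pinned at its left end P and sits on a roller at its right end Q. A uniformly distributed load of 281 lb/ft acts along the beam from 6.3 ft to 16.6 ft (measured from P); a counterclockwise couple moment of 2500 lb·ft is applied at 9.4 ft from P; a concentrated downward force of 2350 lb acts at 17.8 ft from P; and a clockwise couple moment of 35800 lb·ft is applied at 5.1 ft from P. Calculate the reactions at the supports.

P_x = 0, P_y = -454.1 lb, Q_y = 5698 lb

Resultant of the distributed load: 281 × 10.3 = 2894.3 lb at 11.45 ft from P.
Taking moments about P: Q_y·19 − (281·10.3)·11.45 + 2500 − 2350·17.8 − 35800 = 0 → Q_y = 108269.735/19 = 5698.41 ≈ 5698 lb.
ΣF_y = 0: P_y + 5698.41 − 281·10.3 − 2350 = 0 → P_y = -454.1 lb.
ΣF_x = 0: no horizontal applied forces, so P_x = 0.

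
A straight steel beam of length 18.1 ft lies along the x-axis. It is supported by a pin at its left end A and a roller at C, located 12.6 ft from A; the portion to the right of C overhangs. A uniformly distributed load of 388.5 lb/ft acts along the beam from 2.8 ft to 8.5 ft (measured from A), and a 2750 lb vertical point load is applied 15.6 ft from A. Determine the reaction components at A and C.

Resultant of the distributed load: 388.5 × 5.7 = 2214.45 lb at 5.65 ft from A.
ΣM about A: C_y·12.6 − (388.5·5.7)·5.65 − 2750·15.6 = 0 → C_y = 55411.6425/12.6 = 4397.75 ≈ 4398 lb.
ΣF_y = 0: A_y + 4397.75 − 388.5·5.7 − 2750 = 0 → A_y = 566.7 lb.
ΣF_x = 0: no horizontal applied forces, so A_x = 0.

A_x = 0, A_y = 566.7 lb, C_y = 4398 lb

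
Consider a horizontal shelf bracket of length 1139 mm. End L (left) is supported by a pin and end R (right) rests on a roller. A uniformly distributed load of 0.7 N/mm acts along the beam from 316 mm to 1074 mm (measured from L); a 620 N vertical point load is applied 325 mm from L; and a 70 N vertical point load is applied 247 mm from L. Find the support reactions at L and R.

Resultant of the distributed load: 0.7 × 758 = 530.6 N at 695 mm from L.
Moments about L: R_y·1139 − (0.7·758)·695 − 620·325 − 70·247 = 0 → R_y = 587557/1139 = 515.853 ≈ 515.9 N.
ΣF_y = 0: L_y + 515.853 − 0.7·758 − 620 − 70 = 0 → L_y = 704.7 N.
ΣF_x = 0: no horizontal applied forces, so L_x = 0.

L_x = 0, L_y = 704.7 N, R_y = 515.9 N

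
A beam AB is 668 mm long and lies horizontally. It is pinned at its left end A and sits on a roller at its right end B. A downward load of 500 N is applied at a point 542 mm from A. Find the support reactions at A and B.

A_x = 0, A_y = 94.31 N, B_y = 405.7 N

Taking moments about A: B_y·668 − 500·542 = 0 → B_y = 271000/668 = 405.689 ≈ 405.7 N.
ΣF_y = 0: A_y + 405.689 − 500 = 0 → A_y = 94.31 N.
ΣF_x = 0: no horizontal applied forces, so A_x = 0.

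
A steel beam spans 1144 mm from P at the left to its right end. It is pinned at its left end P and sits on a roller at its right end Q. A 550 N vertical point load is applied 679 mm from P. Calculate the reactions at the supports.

P_x = 0, P_y = 223.6 N, Q_y = 326.4 N

Taking moments about P: Q_y·1144 − 550·679 = 0 → Q_y = 373450/1144 = 326.442 ≈ 326.4 N.
ΣF_y = 0: P_y + 326.442 − 550 = 0 → P_y = 223.6 N.
ΣF_x = 0: no horizontal applied forces, so P_x = 0.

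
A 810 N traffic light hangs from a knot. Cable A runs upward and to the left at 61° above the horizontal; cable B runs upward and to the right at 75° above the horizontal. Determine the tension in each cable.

T_A = 301.8 N, T_B = 565.3 N

ΣF_x = 0: −T_A·cos61° + T_B·cos75° = 0 → T_B = 1.87316·T_A.
ΣF_y = 0: T_A·sin61° + T_B·sin75° = 810.
Substitute: T_A·(0.87462 + 1.87316·0.965926) = 810 → T_A = 301.794 ≈ 301.8 N.
Then T_B = 1.87316 × 301.794 = 565.3 N.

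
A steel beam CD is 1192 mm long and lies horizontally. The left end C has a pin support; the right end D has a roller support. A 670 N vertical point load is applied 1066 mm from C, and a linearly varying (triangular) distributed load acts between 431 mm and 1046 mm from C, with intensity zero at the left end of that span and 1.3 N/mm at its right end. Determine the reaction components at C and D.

C_x = 0, C_y = 188.5 N, D_y = 881.2 N

Resultant of the triangular load: ½ × 1.3 × 615 = 399.75 N, acting at 841 mm from C (one-third of the span from the peak).
Moments about C: D_y·1192 − 670·1066 − (½·1.3·615)·841 = 0 → D_y = 1050409.75/1192 = 881.216 ≈ 881.2 N.
ΣF_y = 0: C_y + 881.216 − 670 − ½·1.3·615 = 0 → C_y = 188.5 N.
ΣF_x = 0: no horizontal applied forces, so C_x = 0.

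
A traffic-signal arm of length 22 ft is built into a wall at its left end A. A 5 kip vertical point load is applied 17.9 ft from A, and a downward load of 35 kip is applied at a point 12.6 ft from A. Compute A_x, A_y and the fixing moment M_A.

A_x = 0, A_y = 40.00 kip, M_A = 530.5 kip·ft

ΣF_x = 0: A_x = 0.
ΣF_y = 0: A_y − 5 − 35 = 0 → A_y = 40.00 kip.
ΣM about A: M_A − 5·17.9 − 35·12.6 = 0 → M_A = 530.5 kip·ft.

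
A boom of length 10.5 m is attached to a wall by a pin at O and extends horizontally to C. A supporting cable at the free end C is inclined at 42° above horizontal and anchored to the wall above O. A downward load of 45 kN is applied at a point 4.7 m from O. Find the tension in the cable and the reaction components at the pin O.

ΣM about O: T·sin42°·10.5 − 45·4.7 = 0 → T = 211.5/(10.5·0.669131) = 30.103 ≈ 30.10 kN.
ΣF_x = 0: O_x − T·cos42° = 0 → O_x = 30.103 × 0.743145 = 22.37 kN.
ΣF_y = 0: O_y + T·sin42° − 45 = 0 → O_y = 45 − 30.103 × 0.669131 = 24.86 kN.

T = 30.10 kN, O_x = 22.37 kN, O_y = 24.86 kN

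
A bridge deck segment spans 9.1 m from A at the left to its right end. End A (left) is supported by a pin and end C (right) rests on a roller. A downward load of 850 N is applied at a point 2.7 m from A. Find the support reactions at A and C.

A_x = 0, A_y = 597.8 N, C_y = 252.2 N

Taking moments about A: C_y·9.1 − 850·2.7 = 0 → C_y = 2295/9.1 = 252.198 ≈ 252.2 N.
ΣF_y = 0: A_y + 252.198 − 850 = 0 → A_y = 597.8 N.
ΣF_x = 0: no horizontal applied forces, so A_x = 0.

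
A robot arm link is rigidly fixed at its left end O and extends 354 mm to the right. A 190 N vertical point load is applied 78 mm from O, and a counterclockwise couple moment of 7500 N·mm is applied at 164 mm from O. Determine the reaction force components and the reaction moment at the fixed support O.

O_x = 0, O_y = 190.0 N, M_O = 7320 N·mm

ΣF_x = 0: O_x = 0.
ΣF_y = 0: O_y − 190 = 0 → O_y = 190.0 N.
ΣM about O: M_O − 190·78 + 7500 = 0 → M_O = 7320 N·mm.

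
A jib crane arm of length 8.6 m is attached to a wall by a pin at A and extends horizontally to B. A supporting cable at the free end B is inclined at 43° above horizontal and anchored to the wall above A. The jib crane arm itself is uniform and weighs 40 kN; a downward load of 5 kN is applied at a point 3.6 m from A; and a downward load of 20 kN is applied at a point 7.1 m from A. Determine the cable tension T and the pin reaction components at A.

T = 56.61 kN, A_x = 41.40 kN, A_y = 26.40 kN

ΣM about A: T·sin43°·8.6 − 40·4.3 − 5·3.6 − 20·7.1 = 0 → T = 332/(8.6·0.681998) = 56.6052 ≈ 56.61 kN.
ΣF_x = 0: A_x − T·cos43° = 0 → A_x = 56.6052 × 0.731354 = 41.40 kN.
ΣF_y = 0: A_y + T·sin43° − 40 − 5 − 20 = 0 → A_y = 65 − 56.6052 × 0.681998 = 26.40 kN.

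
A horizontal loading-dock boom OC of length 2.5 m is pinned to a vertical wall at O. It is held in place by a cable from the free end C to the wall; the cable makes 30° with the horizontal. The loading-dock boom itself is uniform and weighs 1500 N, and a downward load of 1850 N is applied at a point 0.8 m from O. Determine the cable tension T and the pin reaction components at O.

T = 2684 N, O_x = 2324 N, O_y = 2008 N

ΣM about O: T·sin30°·2.5 − 1500·1.25 − 1850·0.8 = 0 → T = 3355/(2.5·0.5) = 2684 N.
ΣF_x = 0: O_x − T·cos30° = 0 → O_x = 2684 × 0.866025 = 2324 N.
ΣF_y = 0: O_y + T·sin30° − 1500 − 1850 = 0 → O_y = 3350 − 2684 × 0.5 = 2008 N.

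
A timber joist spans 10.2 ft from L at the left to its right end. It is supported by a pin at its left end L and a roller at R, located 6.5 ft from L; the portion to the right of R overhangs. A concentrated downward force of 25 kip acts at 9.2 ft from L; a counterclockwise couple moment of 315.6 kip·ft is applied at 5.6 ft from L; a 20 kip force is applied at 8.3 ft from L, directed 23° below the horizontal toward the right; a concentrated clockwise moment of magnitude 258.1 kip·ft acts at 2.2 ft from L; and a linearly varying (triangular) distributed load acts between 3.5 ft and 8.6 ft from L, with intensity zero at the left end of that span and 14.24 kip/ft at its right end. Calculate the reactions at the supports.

Resultant of the triangular load: ½ × 14.24 × 5.1 = 36.312 kip, acting at 6.9 ft from L (one-third of the span from the peak).
ΣM about L: R_y·6.5 − 25·9.2 + 315.6 − 20·sin23°·8.3 − 258.1 − (½·14.24·5.1)·6.9 = 0 → R_y = 487.914/6.5 = 75.0637 ≈ 75.06 kip.
ΣF_y = 0: L_y + 75.0637 − 25 − 20·sin23° − ½·14.24·5.1 = 0 → L_y = -5.937 kip.
ΣF_x = 0: L_x + 20·cos23° = 0 → L_x = -18.41 kip.

L_x = -18.41 kip, L_y = -5.937 kip, R_y = 75.06 kip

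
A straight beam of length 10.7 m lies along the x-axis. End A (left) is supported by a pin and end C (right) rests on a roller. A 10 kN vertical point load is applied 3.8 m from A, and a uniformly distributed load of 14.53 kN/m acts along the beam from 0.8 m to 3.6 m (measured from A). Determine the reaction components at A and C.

A_x = 0, A_y = 38.77 kN, C_y = 11.92 kN

Resultant of the distributed load: 14.53 × 2.8 = 40.684 kN at 2.2 m from A.
Taking moments about A: C_y·10.7 − 10·3.8 − (14.53·2.8)·2.2 = 0 → C_y = 127.5048/10.7 = 11.9163 ≈ 11.92 kN.
ΣF_y = 0: A_y + 11.9163 − 10 − 14.53·2.8 = 0 → A_y = 38.77 kN.
ΣF_x = 0: no horizontal applied forces, so A_x = 0.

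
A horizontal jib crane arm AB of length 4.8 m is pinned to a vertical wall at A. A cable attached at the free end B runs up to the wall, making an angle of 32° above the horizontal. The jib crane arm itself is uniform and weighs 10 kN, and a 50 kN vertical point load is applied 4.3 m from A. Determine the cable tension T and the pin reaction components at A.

T = 93.96 kN, A_x = 79.68 kN, A_y = 10.21 kN

ΣM about A: T·sin32°·4.8 − 10·2.4 − 50·4.3 = 0 → T = 239/(4.8·0.529919) = 93.9609 ≈ 93.96 kN.
ΣF_x = 0: A_x − T·cos32° = 0 → A_x = 93.9609 × 0.848048 = 79.68 kN.
ΣF_y = 0: A_y + T·sin32° − 10 − 50 = 0 → A_y = 60 − 93.9609 × 0.529919 = 10.21 kN.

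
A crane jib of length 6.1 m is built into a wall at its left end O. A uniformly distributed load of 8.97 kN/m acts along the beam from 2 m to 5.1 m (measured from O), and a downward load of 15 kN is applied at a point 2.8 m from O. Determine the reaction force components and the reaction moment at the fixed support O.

Resultant of the distributed load: 8.97 × 3.1 = 27.807 kN at 3.55 m from O.
ΣF_x = 0: O_x = 0.
ΣF_y = 0: O_y − 8.97·3.1 − 15 = 0 → O_y = 42.81 kN.
ΣM about O: M_O − (8.97·3.1)·3.55 − 15·2.8 = 0 → M_O = 140.7 kN·m.

O_x = 0, O_y = 42.81 kN, M_O = 140.7 kN·m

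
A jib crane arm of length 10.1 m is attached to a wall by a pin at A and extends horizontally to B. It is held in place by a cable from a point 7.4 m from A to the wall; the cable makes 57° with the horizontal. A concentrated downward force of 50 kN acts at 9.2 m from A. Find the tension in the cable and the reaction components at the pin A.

T = 74.12 kN, A_x = 40.37 kN, A_y = -12.16 kN

ΣM about A: T·sin57°·7.4 − 50·9.2 = 0 → T = 460/(7.4·0.838671) = 74.1198 ≈ 74.12 kN.
ΣF_x = 0: A_x − T·cos57° = 0 → A_x = 74.1198 × 0.544639 = 40.37 kN.
ΣF_y = 0: A_y + T·sin57° − 50 = 0 → A_y = 50 − 74.1198 × 0.838671 = -12.16 kN.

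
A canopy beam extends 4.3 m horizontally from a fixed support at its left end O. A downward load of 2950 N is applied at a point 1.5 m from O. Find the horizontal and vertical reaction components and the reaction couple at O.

ΣF_x = 0: O_x = 0.
ΣF_y = 0: O_y − 2950 = 0 → O_y = 2950 N.
ΣM about O: M_O − 2950·1.5 = 0 → M_O = 4425 N·m.

O_x = 0, O_y = 2950 N, M_O = 4425 N·m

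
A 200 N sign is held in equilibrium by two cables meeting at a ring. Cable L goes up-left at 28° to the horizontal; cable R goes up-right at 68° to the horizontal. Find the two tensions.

ΣF_x = 0: −T_L·cos28° + T_R·cos68° = 0 → T_R = 2.357·T_L.
ΣF_y = 0: T_L·sin28° + T_R·sin68° = 200.
Substitute: T_L·(0.469472 + 2.357·0.927184) = 200 → T_L = 75.334 ≈ 75.33 N.
Then T_R = 2.357 × 75.334 = 177.6 N.

T_L = 75.33 N, T_R = 177.6 N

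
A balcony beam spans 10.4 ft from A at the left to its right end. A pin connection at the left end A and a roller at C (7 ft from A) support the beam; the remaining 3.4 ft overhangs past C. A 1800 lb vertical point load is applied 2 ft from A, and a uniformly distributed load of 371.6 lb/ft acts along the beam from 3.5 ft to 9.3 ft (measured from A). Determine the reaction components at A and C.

Resultant of the distributed load: 371.6 × 5.8 = 2155.28 lb at 6.4 ft from A.
Moments about A: C_y·7 − 1800·2 − (371.6·5.8)·6.4 = 0 → C_y = 17393.792/7 = 2484.83 ≈ 2485 lb.
ΣF_y = 0: A_y + 2484.83 − 1800 − 371.6·5.8 = 0 → A_y = 1470 lb.
ΣF_x = 0: no horizontal applied forces, so A_x = 0.

A_x = 0, A_y = 1470 lb, C_y = 2485 lb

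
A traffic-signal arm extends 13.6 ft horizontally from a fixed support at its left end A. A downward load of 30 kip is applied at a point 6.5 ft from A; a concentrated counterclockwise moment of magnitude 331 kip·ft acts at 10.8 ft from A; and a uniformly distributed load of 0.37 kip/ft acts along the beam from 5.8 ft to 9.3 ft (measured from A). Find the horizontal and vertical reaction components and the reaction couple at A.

A_x = 0, A_y = 31.30 kip, M_A = -126.2 kip·ft

Resultant of the distributed load: 0.37 × 3.5 = 1.295 kip at 7.55 ft from A.
ΣF_x = 0: A_x = 0.
ΣF_y = 0: A_y − 30 − 0.37·3.5 = 0 → A_y = 31.30 kip.
ΣM about A: M_A − 30·6.5 + 331 − (0.37·3.5)·7.55 = 0 → M_A = -126.2 kip·ft.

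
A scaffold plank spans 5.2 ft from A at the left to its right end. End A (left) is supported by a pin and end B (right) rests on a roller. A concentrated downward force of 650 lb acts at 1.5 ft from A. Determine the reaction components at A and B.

Taking moments about A: B_y·5.2 − 650·1.5 = 0 → B_y = 975/5.2 = 187.5 lb.
ΣF_y = 0: A_y + 187.5 − 650 = 0 → A_y = 462.5 lb.
ΣF_x = 0: no horizontal applied forces, so A_x = 0.

A_x = 0, A_y = 462.5 lb, B_y = 187.5 lb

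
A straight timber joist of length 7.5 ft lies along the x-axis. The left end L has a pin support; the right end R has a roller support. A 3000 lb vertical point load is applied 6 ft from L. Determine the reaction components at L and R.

ΣM about L: R_y·7.5 − 3000·6 = 0 → R_y = 18000/7.5 = 2400 lb.
ΣF_y = 0: L_y + 2400 − 3000 = 0 → L_y = 600.0 lb.
ΣF_x = 0: no horizontal applied forces, so L_x = 0.

L_x = 0, L_y = 600.0 lb, R_y = 2400 lb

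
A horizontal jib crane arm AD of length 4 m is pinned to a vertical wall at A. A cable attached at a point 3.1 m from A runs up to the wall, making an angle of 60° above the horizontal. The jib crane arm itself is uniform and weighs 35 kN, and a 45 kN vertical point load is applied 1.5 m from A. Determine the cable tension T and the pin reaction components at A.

T = 51.22 kN, A_x = 25.61 kN, A_y = 35.65 kN

ΣM about A: T·sin60°·3.1 − 35·2 − 45·1.5 = 0 → T = 137.5/(3.1·0.866025) = 51.2166 ≈ 51.22 kN.
ΣF_x = 0: A_x − T·cos60° = 0 → A_x = 51.2166 × 0.5 = 25.61 kN.
ΣF_y = 0: A_y + T·sin60° − 35 − 45 = 0 → A_y = 80 − 51.2166 × 0.866025 = 35.65 kN.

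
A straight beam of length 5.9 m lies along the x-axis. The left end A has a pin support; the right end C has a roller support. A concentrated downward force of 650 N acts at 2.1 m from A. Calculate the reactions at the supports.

A_x = 0, A_y = 418.6 N, C_y = 231.4 N

Moments about A: C_y·5.9 − 650·2.1 = 0 → C_y = 1365/5.9 = 231.356 ≈ 231.4 N.
ΣF_y = 0: A_y + 231.356 − 650 = 0 → A_y = 418.6 N.
ΣF_x = 0: no horizontal applied forces, so A_x = 0.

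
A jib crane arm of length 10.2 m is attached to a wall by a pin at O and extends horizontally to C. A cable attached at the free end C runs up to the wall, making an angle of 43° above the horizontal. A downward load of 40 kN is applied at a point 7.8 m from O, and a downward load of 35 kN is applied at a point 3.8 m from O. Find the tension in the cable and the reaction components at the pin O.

ΣM about O: T·sin43°·10.2 − 40·7.8 − 35·3.8 = 0 → T = 445/(10.2·0.681998) = 63.9701 ≈ 63.97 kN.
ΣF_x = 0: O_x − T·cos43° = 0 → O_x = 63.9701 × 0.731354 = 46.78 kN.
ΣF_y = 0: O_y + T·sin43° − 40 − 35 = 0 → O_y = 75 − 63.9701 × 0.681998 = 31.37 kN.

T = 63.97 kN, O_x = 46.78 kN, O_y = 31.37 kN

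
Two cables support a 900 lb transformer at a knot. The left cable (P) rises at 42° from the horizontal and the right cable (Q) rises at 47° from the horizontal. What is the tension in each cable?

T_P = 613.9 lb, T_Q = 668.9 lb

ΣF_x = 0: −T_P·cos42° + T_Q·cos47° = 0 → T_Q = 1.08966·T_P.
ΣF_y = 0: T_P·sin42° + T_Q·sin47° = 900.
Substitute: T_P·(0.669131 + 1.08966·0.731354) = 900 → T_P = 613.891 ≈ 613.9 lb.
Then T_Q = 1.08966 × 613.891 = 668.9 lb.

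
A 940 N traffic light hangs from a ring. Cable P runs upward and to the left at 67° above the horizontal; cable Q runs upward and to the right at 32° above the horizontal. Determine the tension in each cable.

T_P = 807.1 N, T_Q = 371.9 N

ΣF_x = 0: −T_P·cos67° + T_Q·cos32° = 0 → T_Q = 0.460742·T_P.
ΣF_y = 0: T_P·sin67° + T_Q·sin32° = 940.
Substitute: T_P·(0.920505 + 0.460742·0.529919) = 940 → T_P = 807.102 ≈ 807.1 N.
Then T_Q = 0.460742 × 807.102 = 371.9 N.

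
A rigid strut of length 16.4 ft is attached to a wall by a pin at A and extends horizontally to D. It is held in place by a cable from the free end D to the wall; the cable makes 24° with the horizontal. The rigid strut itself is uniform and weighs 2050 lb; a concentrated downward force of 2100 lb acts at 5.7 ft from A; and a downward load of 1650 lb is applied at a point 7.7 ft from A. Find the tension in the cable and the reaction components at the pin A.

T = 6219 lb, A_x = 5682 lb, A_y = 3270 lb

ΣM about A: T·sin24°·16.4 − 2050·8.2 − 2100·5.7 − 1650·7.7 = 0 → T = 41485/(16.4·0.406737) = 6219.19 ≈ 6219 lb.
ΣF_x = 0: A_x − T·cos24° = 0 → A_x = 6219.19 × 0.913545 = 5682 lb.
ΣF_y = 0: A_y + T·sin24° − 2050 − 2100 − 1650 = 0 → A_y = 5800 − 6219.19 × 0.406737 = 3270 lb.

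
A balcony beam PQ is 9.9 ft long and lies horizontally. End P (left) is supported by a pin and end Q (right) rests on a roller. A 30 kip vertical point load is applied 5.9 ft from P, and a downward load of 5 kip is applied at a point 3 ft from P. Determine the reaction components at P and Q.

Taking moments about P: Q_y·9.9 − 30·5.9 − 5·3 = 0 → Q_y = 192/9.9 = 19.3939 ≈ 19.39 kip.
ΣF_y = 0: P_y + 19.3939 − 30 − 5 = 0 → P_y = 15.61 kip.
ΣF_x = 0: no horizontal applied forces, so P_x = 0.

P_x = 0, P_y = 15.61 kip, Q_y = 19.39 kip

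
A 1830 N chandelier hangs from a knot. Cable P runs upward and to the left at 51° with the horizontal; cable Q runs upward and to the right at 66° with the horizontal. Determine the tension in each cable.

ΣF_x = 0: −T_P·cos51° + T_Q·cos66° = 0 → T_Q = 1.54724·T_P.
ΣF_y = 0: T_P·sin51° + T_Q·sin66° = 1830.
Substitute: T_P·(0.777146 + 1.54724·0.913545) = 1830 → T_P = 835.38 ≈ 835.4 N.
Then T_Q = 1.54724 × 835.38 = 1293 N.

T_P = 835.4 N, T_Q = 1293 N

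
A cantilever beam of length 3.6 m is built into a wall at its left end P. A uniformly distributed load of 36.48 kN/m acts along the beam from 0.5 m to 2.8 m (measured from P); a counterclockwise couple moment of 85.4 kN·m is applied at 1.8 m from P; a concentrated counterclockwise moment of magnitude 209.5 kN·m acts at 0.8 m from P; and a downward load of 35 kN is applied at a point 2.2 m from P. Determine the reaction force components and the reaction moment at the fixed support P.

Resultant of the distributed load: 36.48 × 2.3 = 83.904 kN at 1.65 m from P.
ΣF_x = 0: P_x = 0.
ΣF_y = 0: P_y − 36.48·2.3 − 35 = 0 → P_y = 118.9 kN.
ΣM about P: M_P − (36.48·2.3)·1.65 + 85.4 + 209.5 − 35·2.2 = 0 → M_P = -79.46 kN·m.

P_x = 0, P_y = 118.9 kN, M_P = -79.46 kN·m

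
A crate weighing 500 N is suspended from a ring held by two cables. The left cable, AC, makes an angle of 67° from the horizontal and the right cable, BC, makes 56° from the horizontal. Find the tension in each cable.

T_AC = 333.4 N, T_BC = 232.9 N

ΣF_x = 0: −T_AC·cos67° + T_BC·cos56° = 0 → T_BC = 0.698741·T_AC.
ΣF_y = 0: T_AC·sin67° + T_BC·sin56° = 500.
Substitute: T_AC·(0.920505 + 0.698741·0.829038) = 500 → T_AC = 333.38 ≈ 333.4 N.
Then T_BC = 0.698741 × 333.38 = 232.9 N.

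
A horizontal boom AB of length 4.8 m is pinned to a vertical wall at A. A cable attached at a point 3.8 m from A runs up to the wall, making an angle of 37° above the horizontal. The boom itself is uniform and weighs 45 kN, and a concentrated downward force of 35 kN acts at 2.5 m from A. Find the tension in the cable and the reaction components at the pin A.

T = 85.49 kN, A_x = 68.27 kN, A_y = 28.55 kN

ΣM about A: T·sin37°·3.8 − 45·2.4 − 35·2.5 = 0 → T = 195.5/(3.8·0.601815) = 85.487 ≈ 85.49 kN.
ΣF_x = 0: A_x − T·cos37° = 0 → A_x = 85.487 × 0.798636 = 68.27 kN.
ΣF_y = 0: A_y + T·sin37° − 45 − 35 = 0 → A_y = 80 − 85.487 × 0.601815 = 28.55 kN.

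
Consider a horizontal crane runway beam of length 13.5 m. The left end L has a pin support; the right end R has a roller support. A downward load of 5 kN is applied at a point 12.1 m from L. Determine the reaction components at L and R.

ΣM about L: R_y·13.5 − 5·12.1 = 0 → R_y = 60.5/13.5 = 4.48148 ≈ 4.481 kN.
ΣF_y = 0: L_y + 4.48148 − 5 = 0 → L_y = 0.5185 kN.
ΣF_x = 0: no horizontal applied forces, so L_x = 0.

L_x = 0, L_y = 0.5185 kN, R_y = 4.481 kN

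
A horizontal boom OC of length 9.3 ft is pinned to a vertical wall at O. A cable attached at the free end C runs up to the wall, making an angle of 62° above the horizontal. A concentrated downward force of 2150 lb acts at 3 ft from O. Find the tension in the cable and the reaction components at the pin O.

ΣM about O: T·sin62°·9.3 − 2150·3 = 0 → T = 6450/(9.3·0.882948) = 785.492 ≈ 785.5 lb.
ΣF_x = 0: O_x − T·cos62° = 0 → O_x = 785.492 × 0.469472 = 368.8 lb.
ΣF_y = 0: O_y + T·sin62° − 2150 = 0 → O_y = 2150 − 785.492 × 0.882948 = 1456 lb.

T = 785.5 lb, O_x = 368.8 lb, O_y = 1456 lb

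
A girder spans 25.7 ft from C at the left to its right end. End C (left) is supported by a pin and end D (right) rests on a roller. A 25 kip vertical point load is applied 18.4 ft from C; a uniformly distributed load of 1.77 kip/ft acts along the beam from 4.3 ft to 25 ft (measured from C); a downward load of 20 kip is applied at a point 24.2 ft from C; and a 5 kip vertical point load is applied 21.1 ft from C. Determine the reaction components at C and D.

C_x = 0, C_y = 24.92 kip, D_y = 61.72 kip

Resultant of the distributed load: 1.77 × 20.7 = 36.639 kip at 14.65 ft from C.
Taking moments about C: D_y·25.7 − 25·18.4 − (1.77·20.7)·14.65 − 20·24.2 − 5·21.1 = 0 → D_y = 1586.26135/25.7 = 61.7222 ≈ 61.72 kip.
ΣF_y = 0: C_y + 61.7222 − 25 − 1.77·20.7 − 20 − 5 = 0 → C_y = 24.92 kip.
ΣF_x = 0: no horizontal applied forces, so C_x = 0.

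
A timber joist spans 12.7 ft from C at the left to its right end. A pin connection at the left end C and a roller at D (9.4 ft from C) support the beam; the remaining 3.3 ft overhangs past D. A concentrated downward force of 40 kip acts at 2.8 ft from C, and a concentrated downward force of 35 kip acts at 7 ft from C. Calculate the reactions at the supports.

C_x = 0, C_y = 37.02 kip, D_y = 37.98 kip

Taking moments about C: D_y·9.4 − 40·2.8 − 35·7 = 0 → D_y = 357/9.4 = 37.9787 ≈ 37.98 kip.
ΣF_y = 0: C_y + 37.9787 − 40 − 35 = 0 → C_y = 37.02 kip.
ΣF_x = 0: no horizontal applied forces, so C_x = 0.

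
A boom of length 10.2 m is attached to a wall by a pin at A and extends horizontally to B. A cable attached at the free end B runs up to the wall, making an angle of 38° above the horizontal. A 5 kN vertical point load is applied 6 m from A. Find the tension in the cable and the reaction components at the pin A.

T = 4.777 kN, A_x = 3.765 kN, A_y = 2.059 kN

ΣM about A: T·sin38°·10.2 − 5·6 = 0 → T = 30/(10.2·0.615661) = 4.77727 ≈ 4.777 kN.
ΣF_x = 0: A_x − T·cos38° = 0 → A_x = 4.77727 × 0.788011 = 3.765 kN.
ΣF_y = 0: A_y + T·sin38° − 5 = 0 → A_y = 5 − 4.77727 × 0.615661 = 2.059 kN.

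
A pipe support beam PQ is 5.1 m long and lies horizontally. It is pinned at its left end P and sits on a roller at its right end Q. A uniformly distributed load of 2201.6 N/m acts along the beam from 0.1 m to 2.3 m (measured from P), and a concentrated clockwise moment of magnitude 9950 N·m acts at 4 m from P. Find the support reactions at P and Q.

P_x = 0, P_y = 1753 N, Q_y = 3091 N

Resultant of the distributed load: 2201.6 × 2.2 = 4843.52 N at 1.2 m from P.
Moments about P: Q_y·5.1 − (2201.6·2.2)·1.2 − 9950 = 0 → Q_y = 15762.224/5.1 = 3090.63 ≈ 3091 N.
ΣF_y = 0: P_y + 3090.63 − 2201.6·2.2 = 0 → P_y = 1753 N.
ΣF_x = 0: no horizontal applied forces, so P_x = 0.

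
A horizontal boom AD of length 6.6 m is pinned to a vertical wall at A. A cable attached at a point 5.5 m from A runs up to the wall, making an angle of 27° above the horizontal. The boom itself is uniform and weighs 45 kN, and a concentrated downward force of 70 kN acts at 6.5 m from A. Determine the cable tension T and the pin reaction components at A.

T = 241.7 kN, A_x = 215.4 kN, A_y = 5.273 kN

ΣM about A: T·sin27°·5.5 − 45·3.3 − 70·6.5 = 0 → T = 603.5/(5.5·0.45399) = 241.695 ≈ 241.7 kN.
ΣF_x = 0: A_x − T·cos27° = 0 → A_x = 241.695 × 0.891007 = 215.4 kN.
ΣF_y = 0: A_y + T·sin27° − 45 − 70 = 0 → A_y = 115 − 241.695 × 0.45399 = 5.273 kN.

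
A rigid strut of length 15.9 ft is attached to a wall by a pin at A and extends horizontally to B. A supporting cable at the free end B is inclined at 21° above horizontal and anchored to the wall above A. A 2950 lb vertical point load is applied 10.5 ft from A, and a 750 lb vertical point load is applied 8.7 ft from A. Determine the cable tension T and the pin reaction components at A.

T = 6581 lb, A_x = 6144 lb, A_y = 1342 lb

ΣM about A: T·sin21°·15.9 − 2950·10.5 − 750·8.7 = 0 → T = 37500/(15.9·0.358368) = 6581.2 ≈ 6581 lb.
ΣF_x = 0: A_x − T·cos21° = 0 → A_x = 6581.2 × 0.93358 = 6144 lb.
ΣF_y = 0: A_y + T·sin21° − 2950 − 750 = 0 → A_y = 3700 − 6581.2 × 0.358368 = 1342 lb.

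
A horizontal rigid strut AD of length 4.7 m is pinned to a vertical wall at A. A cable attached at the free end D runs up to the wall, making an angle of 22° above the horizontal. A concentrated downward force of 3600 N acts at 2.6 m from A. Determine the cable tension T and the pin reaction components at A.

ΣM about A: T·sin22°·4.7 − 3600·2.6 = 0 → T = 9360/(4.7·0.374607) = 5316.21 ≈ 5316 N.
ΣF_x = 0: A_x − T·cos22° = 0 → A_x = 5316.21 × 0.927184 = 4929 N.
ΣF_y = 0: A_y + T·sin22° − 3600 = 0 → A_y = 3600 − 5316.21 × 0.374607 = 1609 N.

T = 5316 N, A_x = 4929 N, A_y = 1609 N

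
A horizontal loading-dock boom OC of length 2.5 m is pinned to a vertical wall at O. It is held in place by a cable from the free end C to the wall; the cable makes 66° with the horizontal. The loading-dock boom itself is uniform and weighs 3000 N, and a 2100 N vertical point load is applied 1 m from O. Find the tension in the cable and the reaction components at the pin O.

T = 2561 N, O_x = 1042 N, O_y = 2760 N

ΣM about O: T·sin66°·2.5 − 3000·1.25 − 2100·1 = 0 → T = 5850/(2.5·0.913545) = 2561.45 ≈ 2561 N.
ΣF_x = 0: O_x − T·cos66° = 0 → O_x = 2561.45 × 0.406737 = 1042 N.
ΣF_y = 0: O_y + T·sin66° − 3000 − 2100 = 0 → O_y = 5100 − 2561.45 × 0.913545 = 2760 N.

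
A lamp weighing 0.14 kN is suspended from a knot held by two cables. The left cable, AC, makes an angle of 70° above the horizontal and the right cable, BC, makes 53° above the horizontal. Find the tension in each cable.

T_AC = 0.1005 kN, T_BC = 0.05709 kN

ΣF_x = 0: −T_AC·cos70° + T_BC·cos53° = 0 → T_BC = 0.568314·T_AC.
ΣF_y = 0: T_AC·sin70° + T_BC·sin53° = 0.14.
Substitute: T_AC·(0.939693 + 0.568314·0.798636) = 0.14 → T_AC = 0.100461 ≈ 0.1005 kN.
Then T_BC = 0.568314 × 0.100461 = 0.05709 kN.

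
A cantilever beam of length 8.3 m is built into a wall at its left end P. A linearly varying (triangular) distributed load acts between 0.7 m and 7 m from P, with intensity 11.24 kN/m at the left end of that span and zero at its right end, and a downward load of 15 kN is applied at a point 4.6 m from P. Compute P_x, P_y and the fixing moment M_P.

Resultant of the triangular load: ½ × 11.24 × 6.3 = 35.406 kN, acting at 2.8 m from P (one-third of the span from the peak).
ΣF_x = 0: P_x = 0.
ΣF_y = 0: P_y − ½·11.24·6.3 − 15 = 0 → P_y = 50.41 kN.
ΣM about P: M_P − (½·11.24·6.3)·2.8 − 15·4.6 = 0 → M_P = 168.1 kN·m.

P_x = 0, P_y = 50.41 kN, M_P = 168.1 kN·m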